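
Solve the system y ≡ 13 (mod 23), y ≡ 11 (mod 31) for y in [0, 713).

197

23⁻¹ mod 31: 23*27 ≡ 1 (mod 31), so 23⁻¹ ≡ 27.
y = 13 + 23*((11 − 13)*27 mod 31) = 13 + 23*8 = 197.
Check: 197 mod 23 = 13, 197 mod 31 = 11. ✓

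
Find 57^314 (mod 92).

By square-and-multiply:
314 in binary is 100111010, i.e. 314 = 256 + 32 + 16 + 8 + 2.
57^1 ≡ 57 (mod 92)
57^2 ≡ 57^2 = 3249 ≡ 29 (mod 92)
57^4 ≡ 29^2 = 841 ≡ 13 (mod 92)
57^8 ≡ 13^2 = 169 ≡ 77 (mod 92)
57^16 ≡ 77^2 = 5929 ≡ 41 (mod 92)
57^32 ≡ 41^2 = 1681 ≡ 25 (mod 92)
57^64 ≡ 25^2 = 625 ≡ 73 (mod 92)
57^128 ≡ 73^2 = 5329 ≡ 85 (mod 92)
57^256 ≡ 85^2 = 7225 ≡ 49 (mod 92)
57^314 = 57^256 × 57^32 × 57^16 × 57^8 × 57^2 ≡ 49 × 25 × 41 × 77 × 29 (mod 92).
Accumulate the product:
49 × 25 = 1225 ≡ 29
29 × 41 = 1189 ≡ 85
85 × 77 = 6545 ≡ 13
13 × 29 = 377 ≡ 9

9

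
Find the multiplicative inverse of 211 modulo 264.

259

264 = 1*211 + 53
211 = 3*53 + 52
53 = 1*52 + 1
52 = 52*1 + 0
gcd(211, 264) = 1, so the inverse exists.
Bézout: 1 = 4*264 − 5*211.
So 211⁻¹ ≡ −5 ≡ 259 (mod 264).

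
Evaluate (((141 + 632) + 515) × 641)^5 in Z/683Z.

566

141 + 632 = 773 ≡ 90 (mod 683)
90 + 515 = 605
605 × 641 = 387805 ≡ 544 (mod 683)
(544)^5 ≡ 566 (mod 683)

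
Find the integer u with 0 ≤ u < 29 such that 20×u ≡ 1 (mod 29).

Apply the Euclidean algorithm and back-substitute:
29 = 1×20 + 9
20 = 2×9 + 2
9 = 4×2 + 1
2 = 2×1 + 0
gcd(20, 29) = 1, so the inverse exists.
Back-substitute for 1:
1 = 1×9 − 4×2
  = −4×20 + 9×9
  = 9×29 − 13×20
So 20⁻¹ ≡ −13 ≡ 16 (mod 29).

16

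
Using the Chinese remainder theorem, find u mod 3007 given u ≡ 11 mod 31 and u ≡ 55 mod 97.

31⁻¹ mod 97: 31·72 ≡ 1 (mod 97), so 31⁻¹ ≡ 72.
u = 11 + 31·((55 − 11)·72 mod 97) = 11 + 31·64 = 1995.
Check: 1995 mod 31 = 11, 1995 mod 97 = 55. ✓

1995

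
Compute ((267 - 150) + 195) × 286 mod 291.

186

267 - 150 = 117
117 + 195 = 312 ≡ 21 (mod 291)
21 × 286 = 6006 ≡ 186 (mod 291)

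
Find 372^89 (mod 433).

298

Compute successive squares:
89 in binary is 1011001, i.e. 89 = 64 + 16 + 8 + 1.
372^1 ≡ 372 (mod 433)
372^2 ≡ 372^2 = 138384 ≡ 257 (mod 433)
372^4 ≡ 257^2 = 66049 ≡ 233 (mod 433)
372^8 ≡ 233^2 = 54289 ≡ 164 (mod 433)
372^16 ≡ 164^2 = 26896 ≡ 50 (mod 433)
372^32 ≡ 50^2 = 2500 ≡ 335 (mod 433)
372^64 ≡ 335^2 = 112225 ≡ 78 (mod 433)
372^89 = 372^64 × 372^16 × 372^8 × 372^1 ≡ 78 × 50 × 164 × 372 (mod 433).
Accumulate the product:
78 × 50 = 3900 ≡ 3
3 × 164 = 492 ≡ 59
59 × 372 = 21948 ≡ 298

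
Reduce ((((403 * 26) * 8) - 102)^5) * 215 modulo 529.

403 * 26 = 10478 ≡ 427 (mod 529)
427 * 8 = 3416 ≡ 242 (mod 529)
242 - 102 = 140
(140)^5 ≡ 492 (mod 529)
492 * 215 = 105780 ≡ 509 (mod 529)

509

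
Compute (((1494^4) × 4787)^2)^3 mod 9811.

9544

(1494)^4 ≡ 3575 (mod 9811)
3575 × 4787 = 17113525 ≡ 3141 (mod 9811)
(3141)^2 ≡ 5826 (mod 9811)
(5826)^3 ≡ 9544 (mod 9811)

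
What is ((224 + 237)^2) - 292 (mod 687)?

633

224 + 237 = 461
(461)^2 ≡ 238 (mod 687)
238 - 292 = -54 ≡ 633 (mod 687)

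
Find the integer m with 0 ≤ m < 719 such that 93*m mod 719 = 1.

518

Apply the Euclidean algorithm and back-substitute:
719 = 7×93 + 68
93 = 1×68 + 25
68 = 2×25 + 18
25 = 1×18 + 7
18 = 2×7 + 4
7 = 1×4 + 3
4 = 1×3 + 1
3 = 3×1 + 0
gcd(93, 719) = 1, so the inverse exists.
Back-substitute for 1:
1 = 1×4 − 1×3
  = −1×7 + 2×4
  = 2×18 − 5×7
  = −5×25 + 7×18
  = 7×68 − 19×25
  = −19×93 + 26×68
  = 26×719 − 201×93
So 93⁻¹ ≡ −201 ≡ 518 (mod 719).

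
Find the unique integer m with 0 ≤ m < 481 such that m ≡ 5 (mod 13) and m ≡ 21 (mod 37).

317

13⁻¹ mod 37: 13*20 ≡ 1 (mod 37), so 13⁻¹ ≡ 20.
m = 5 + 13*((21 − 5)*20 mod 37) = 5 + 13*24 = 317.
Check: 317 mod 13 = 5, 317 mod 37 = 21. ✓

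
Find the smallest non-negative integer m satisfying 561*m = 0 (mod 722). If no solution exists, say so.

0

gcd(561, 722) = 1, so a unique solution mod 722 exists.
561⁻¹ ≡ 287 (mod 722).
m ≡ 287*0 ≡ 0 (mod 722).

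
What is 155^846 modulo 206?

846 in binary is 1101001110, i.e. 846 = 512 + 256 + 64 + 8 + 4 + 2.
155^1 ≡ 155 (mod 206)
155^2 ≡ 155^2 = 24025 ≡ 129 (mod 206)
155^4 ≡ 129^2 = 16641 ≡ 161 (mod 206)
155^8 ≡ 161^2 = 25921 ≡ 171 (mod 206)
155^16 ≡ 171^2 = 29241 ≡ 195 (mod 206)
155^32 ≡ 195^2 = 38025 ≡ 121 (mod 206)
155^64 ≡ 121^2 = 14641 ≡ 15 (mod 206)
155^128 ≡ 15^2 = 225 ≡ 19 (mod 206)
155^256 ≡ 19^2 = 361 ≡ 155 (mod 206)
155^512 ≡ 155^2 = 24025 ≡ 129 (mod 206)
155^846 = 155^512 × 155^256 × 155^64 × 155^8 × 155^4 × 155^2 ≡ 129 × 155 × 15 × 171 × 161 × 129 (mod 206).
Accumulate the product:
129 × 155 = 19995 ≡ 13
13 × 15 = 195
195 × 171 = 33345 ≡ 179
179 × 161 = 28819 ≡ 185
185 × 129 = 23865 ≡ 175

175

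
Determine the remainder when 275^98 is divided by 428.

69

Compute successive squares:
98 in binary is 1100010, i.e. 98 = 64 + 32 + 2.
275^1 ≡ 275 (mod 428)
275^2 ≡ 275^2 = 75625 ≡ 297 (mod 428)
275^4 ≡ 297^2 = 88209 ≡ 41 (mod 428)
275^8 ≡ 41^2 = 1681 ≡ 397 (mod 428)
275^16 ≡ 397^2 = 157609 ≡ 105 (mod 428)
275^32 ≡ 105^2 = 11025 ≡ 325 (mod 428)
275^64 ≡ 325^2 = 105625 ≡ 337 (mod 428)
275^98 = 275^64 · 275^32 · 275^2 ≡ 337 · 325 · 297 (mod 428).
Accumulate the product:
337 · 325 = 109525 ≡ 385
385 · 297 = 114345 ≡ 69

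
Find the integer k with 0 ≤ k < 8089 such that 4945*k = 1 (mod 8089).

2349

Apply the Euclidean algorithm and back-substitute:
8089 = 1×4945 + 3144
4945 = 1×3144 + 1801
3144 = 1×1801 + 1343
1801 = 1×1343 + 458
1343 = 2×458 + 427
458 = 1×427 + 31
427 = 13×31 + 24
31 = 1×24 + 7
24 = 3×7 + 3
7 = 2×3 + 1
3 = 3×1 + 0
gcd(4945, 8089) = 1, so the inverse exists.
Bézout: 1 = −1436×8089 + 2349×4945.
So 4945⁻¹ ≡ 2349 (mod 8089).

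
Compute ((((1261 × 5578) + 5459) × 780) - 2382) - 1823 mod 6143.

511

1261 × 5578 = 7033858 ≡ 123 (mod 6143)
123 + 5459 = 5582
5582 × 780 = 4353960 ≡ 4716 (mod 6143)
4716 - 2382 = 2334
2334 - 1823 = 511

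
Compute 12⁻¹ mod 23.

Run the extended Euclidean algorithm:
23 = 1×12 + 11
12 = 1×11 + 1
11 = 11×1 + 0
gcd(12, 23) = 1, so the inverse exists.
Back-substitute for 1:
1 = 1×12 − 1×11
  = −1×23 + 2×12
So 12⁻¹ ≡ 2 (mod 23).

2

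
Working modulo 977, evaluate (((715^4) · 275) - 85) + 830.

(715)^4 ≡ 34 (mod 977)
34 · 275 = 9350 ≡ 557 (mod 977)
557 - 85 = 472
472 + 830 = 1302 ≡ 325 (mod 977)

325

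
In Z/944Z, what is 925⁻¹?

149

944 = 1*925 + 19
925 = 48*19 + 13
19 = 1*13 + 6
13 = 2*6 + 1
6 = 6*1 + 0
gcd(925, 944) = 1, so the inverse exists.
Back-substitute for 1:
1 = 1*13 − 2*6
  = −2*19 + 3*13
  = 3*925 − 146*19
  = −146*944 + 149*925
So 925⁻¹ ≡ 149 (mod 944).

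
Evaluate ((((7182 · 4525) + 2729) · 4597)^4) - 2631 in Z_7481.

7182 · 4525 = 32498550 ≡ 1086 (mod 7481)
1086 + 2729 = 3815
3815 · 4597 = 17537555 ≡ 2091 (mod 7481)
(2091)^4 ≡ 3085 (mod 7481)
3085 - 2631 = 454

454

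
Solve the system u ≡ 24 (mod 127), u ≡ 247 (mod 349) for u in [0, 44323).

127⁻¹ mod 349: 127*11 ≡ 1 (mod 349), so 127⁻¹ ≡ 11.
u = 24 + 127*((247 − 24)*11 mod 349) = 24 + 127*10 = 1294.
Check: 1294 mod 127 = 24, 1294 mod 349 = 247. ✓

1294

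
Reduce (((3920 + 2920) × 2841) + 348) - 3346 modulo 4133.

3920 + 2920 = 6840 ≡ 2707 (mod 4133)
2707 × 2841 = 7690587 ≡ 3207 (mod 4133)
3207 + 348 = 3555
3555 - 3346 = 209

209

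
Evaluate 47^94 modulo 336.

289

Compute successive squares:
47^1 ≡ 47 (mod 336)
47^2 ≡ 47^2 = 2209 ≡ 193 (mod 336)
47^4 ≡ 193^2 = 37249 ≡ 289 (mod 336)
47^8 ≡ 289^2 = 83521 ≡ 193 (mod 336)
47^16 ≡ 193^2 = 37249 ≡ 289 (mod 336)
47^32 ≡ 289^2 = 83521 ≡ 193 (mod 336)
47^64 ≡ 193^2 = 37249 ≡ 289 (mod 336)
47^94 = 47^64 · 47^16 · 47^8 · 47^4 · 47^2 ≡ 289 · 289 · 193 · 289 · 193 (mod 336).
Accumulate the product:
289 · 289 = 83521 ≡ 193
193 · 193 = 37249 ≡ 289
289 · 289 = 83521 ≡ 193
193 · 193 = 37249 ≡ 289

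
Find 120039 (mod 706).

19

120039 = 170·706 + 19, so 120039 ≡ 19 (mod 706).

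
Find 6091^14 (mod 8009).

By square-and-multiply:
6091^1 ≡ 6091 (mod 8009)
6091^2 ≡ 6091^2 = 37100281 ≡ 2593 (mod 8009)
6091^4 ≡ 2593^2 = 6723649 ≡ 4098 (mod 8009)
6091^8 ≡ 4098^2 = 16793604 ≡ 6740 (mod 8009)
6091^14 = 6091^8 · 6091^4 · 6091^2 ≡ 6740 · 4098 · 2593 (mod 8009).
Accumulate the product:
6740 · 4098 = 27620520 ≡ 5488
5488 · 2593 = 14230384 ≡ 6400

6400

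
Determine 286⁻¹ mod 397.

By the extended Euclidean algorithm:
397 = 1×286 + 111
286 = 2×111 + 64
111 = 1×64 + 47
64 = 1×47 + 17
47 = 2×17 + 13
17 = 1×13 + 4
13 = 3×4 + 1
4 = 4×1 + 0
gcd(286, 397) = 1, so the inverse exists.
Bézout: 1 = 67×397 − 93×286.
So 286⁻¹ ≡ −93 ≡ 304 (mod 397).

304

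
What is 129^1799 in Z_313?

Using repeated squaring:
129^1 ≡ 129 (mod 313)
129^2 ≡ 129^2 = 16641 ≡ 52 (mod 313)
129^4 ≡ 52^2 = 2704 ≡ 200 (mod 313)
129^8 ≡ 200^2 = 40000 ≡ 249 (mod 313)
129^16 ≡ 249^2 = 62001 ≡ 27 (mod 313)
129^32 ≡ 27^2 = 729 ≡ 103 (mod 313)
129^64 ≡ 103^2 = 10609 ≡ 280 (mod 313)
129^128 ≡ 280^2 = 78400 ≡ 150 (mod 313)
129^256 ≡ 150^2 = 22500 ≡ 277 (mod 313)
129^512 ≡ 277^2 = 76729 ≡ 44 (mod 313)
129^1024 ≡ 44^2 = 1936 ≡ 58 (mod 313)
129^1799 = 129^1024 · 129^512 · 129^256 · 129^4 · 129^2 · 129^1 ≡ 58 · 44 · 277 · 200 · 52 · 129 (mod 313).
Accumulate the product:
58 · 44 = 2552 ≡ 48
48 · 277 = 13296 ≡ 150
150 · 200 = 30000 ≡ 265
265 · 52 = 13780 ≡ 8
8 · 129 = 1032 ≡ 93

93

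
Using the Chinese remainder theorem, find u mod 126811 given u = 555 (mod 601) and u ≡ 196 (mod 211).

601⁻¹ mod 211: 601·178 ≡ 1 (mod 211), so 601⁻¹ ≡ 178.
u = 555 + 601·((196 − 555)·178 mod 211) = 555 + 601·31 = 19186.
Check: 19186 mod 601 = 555, 19186 mod 211 = 196. ✓

19186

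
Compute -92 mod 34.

10

-92 = -3*34 + 10, so -92 ≡ 10 (mod 34).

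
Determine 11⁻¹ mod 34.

34 = 3×11 + 1
11 = 11×1 + 0
gcd(11, 34) = 1, so the inverse exists.
Bézout: 1 = 1×34 − 3×11.
So 11⁻¹ ≡ −3 ≡ 31 (mod 34).

31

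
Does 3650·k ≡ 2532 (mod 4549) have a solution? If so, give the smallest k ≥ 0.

4278

gcd(3650, 4549) = 1, so a unique solution mod 4549 exists.
3650⁻¹ ≡ 3117 (mod 4549).
k ≡ 3117·2532 ≡ 4278 (mod 4549).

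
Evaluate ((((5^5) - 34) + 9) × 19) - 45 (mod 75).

55

(5)^5 ≡ 50 (mod 75)
50 - 34 = 16
16 + 9 = 25
25 × 19 = 475 ≡ 25 (mod 75)
25 - 45 = -20 ≡ 55 (mod 75)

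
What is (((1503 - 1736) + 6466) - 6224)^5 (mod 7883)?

1503 - 1736 = -233 ≡ 7650 (mod 7883)
7650 + 6466 = 14116 ≡ 6233 (mod 7883)
6233 - 6224 = 9
(9)^5 ≡ 3868 (mod 7883)

3868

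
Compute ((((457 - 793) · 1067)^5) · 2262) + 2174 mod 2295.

457 - 793 = -336 ≡ 1959 (mod 2295)
1959 · 1067 = 2090253 ≡ 1803 (mod 2295)
(1803)^5 ≡ 783 (mod 2295)
783 · 2262 = 1771146 ≡ 1701 (mod 2295)
1701 + 2174 = 3875 ≡ 1580 (mod 2295)

1580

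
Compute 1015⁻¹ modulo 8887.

8887 = 8×1015 + 767
1015 = 1×767 + 248
767 = 3×248 + 23
248 = 10×23 + 18
23 = 1×18 + 5
18 = 3×5 + 3
5 = 1×3 + 2
3 = 1×2 + 1
2 = 2×1 + 0
gcd(1015, 8887) = 1, so the inverse exists.
Back-substitute for 1:
1 = 1×3 − 1×2
  = −1×5 + 2×3
  = 2×18 − 7×5
  = −7×23 + 9×18
  = 9×248 − 97×23
  = −97×767 + 300×248
  = 300×1015 − 397×767
  = −397×8887 + 3476×1015
So 1015⁻¹ ≡ 3476 (mod 8887).

3476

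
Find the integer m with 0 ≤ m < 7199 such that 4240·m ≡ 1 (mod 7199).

Run the extended Euclidean algorithm:
7199 = 1·4240 + 2959
4240 = 1·2959 + 1281
2959 = 2·1281 + 397
1281 = 3·397 + 90
397 = 4·90 + 37
90 = 2·37 + 16
37 = 2·16 + 5
16 = 3·5 + 1
5 = 5·1 + 0
gcd(4240, 7199) = 1, so the inverse exists.
Back-substitute for 1:
1 = 1·16 − 3·5
  = −3·37 + 7·16
  = 7·90 − 17·37
  = −17·397 + 75·90
  = 75·1281 − 242·397
  = −242·2959 + 559·1281
  = 559·4240 − 801·2959
  = −801·7199 + 1360·4240
So 4240⁻¹ ≡ 1360 (mod 7199).

1360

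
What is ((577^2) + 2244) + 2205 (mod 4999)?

2445

(577)^2 ≡ 2995 (mod 4999)
2995 + 2244 = 5239 ≡ 240 (mod 4999)
240 + 2205 = 2445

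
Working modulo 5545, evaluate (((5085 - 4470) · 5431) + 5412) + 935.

2777

5085 - 4470 = 615
615 · 5431 = 3340065 ≡ 1975 (mod 5545)
1975 + 5412 = 7387 ≡ 1842 (mod 5545)
1842 + 935 = 2777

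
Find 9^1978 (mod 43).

25

1978 in binary is 11110111010, i.e. 1978 = 1024 + 512 + 256 + 128 + 32 + 16 + 8 + 2.
9^1 ≡ 9 (mod 43)
9^2 ≡ 9^2 = 81 ≡ 38 (mod 43)
9^4 ≡ 38^2 = 1444 ≡ 25 (mod 43)
9^8 ≡ 25^2 = 625 ≡ 23 (mod 43)
9^16 ≡ 23^2 = 529 ≡ 13 (mod 43)
9^32 ≡ 13^2 = 169 ≡ 40 (mod 43)
9^64 ≡ 40^2 = 1600 ≡ 9 (mod 43)
9^128 ≡ 9^2 = 81 ≡ 38 (mod 43)
9^256 ≡ 38^2 = 1444 ≡ 25 (mod 43)
9^512 ≡ 25^2 = 625 ≡ 23 (mod 43)
9^1024 ≡ 23^2 = 529 ≡ 13 (mod 43)
9^1978 = 9^1024 × 9^512 × 9^256 × 9^128 × 9^32 × 9^16 × 9^8 × 9^2 ≡ 13 × 23 × 25 × 38 × 40 × 13 × 23 × 38 (mod 43).
Accumulate the product:
13 × 23 = 299 ≡ 41
41 × 25 = 1025 ≡ 36
36 × 38 = 1368 ≡ 35
35 × 40 = 1400 ≡ 24
24 × 13 = 312 ≡ 11
11 × 23 = 253 ≡ 38
38 × 38 = 1444 ≡ 25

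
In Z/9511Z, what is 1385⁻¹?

2843

9511 = 6×1385 + 1201
1385 = 1×1201 + 184
1201 = 6×184 + 97
184 = 1×97 + 87
97 = 1×87 + 10
87 = 8×10 + 7
10 = 1×7 + 3
7 = 2×3 + 1
3 = 3×1 + 0
gcd(1385, 9511) = 1, so the inverse exists.
Back-substitute for 1:
1 = 1×7 − 2×3
  = −2×10 + 3×7
  = 3×87 − 26×10
  = −26×97 + 29×87
  = 29×184 − 55×97
  = −55×1201 + 359×184
  = 359×1385 − 414×1201
  = −414×9511 + 2843×1385
So 1385⁻¹ ≡ 2843 (mod 9511).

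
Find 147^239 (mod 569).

334

Compute successive squares:
239 in binary is 11101111, i.e. 239 = 128 + 64 + 32 + 8 + 4 + 2 + 1.
147^1 ≡ 147 (mod 569)
147^2 ≡ 147^2 = 21609 ≡ 556 (mod 569)
147^4 ≡ 556^2 = 309136 ≡ 169 (mod 569)
147^8 ≡ 169^2 = 28561 ≡ 111 (mod 569)
147^16 ≡ 111^2 = 12321 ≡ 372 (mod 569)
147^32 ≡ 372^2 = 138384 ≡ 117 (mod 569)
147^64 ≡ 117^2 = 13689 ≡ 33 (mod 569)
147^128 ≡ 33^2 = 1089 ≡ 520 (mod 569)
147^239 = 147^128 · 147^64 · 147^32 · 147^8 · 147^4 · 147^2 · 147^1 ≡ 520 · 33 · 117 · 111 · 169 · 556 · 147 (mod 569).
Accumulate the product:
520 · 33 = 17160 ≡ 90
90 · 117 = 10530 ≡ 288
288 · 111 = 31968 ≡ 104
104 · 169 = 17576 ≡ 506
506 · 556 = 281336 ≡ 250
250 · 147 = 36750 ≡ 334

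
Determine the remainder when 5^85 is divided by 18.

5

5^1 ≡ 5 (mod 18)
5^2 ≡ 5^2 = 25 ≡ 7 (mod 18)
5^4 ≡ 7^2 = 49 ≡ 13 (mod 18)
5^8 ≡ 13^2 = 169 ≡ 7 (mod 18)
5^16 ≡ 7^2 = 49 ≡ 13 (mod 18)
5^32 ≡ 13^2 = 169 ≡ 7 (mod 18)
5^64 ≡ 7^2 = 49 ≡ 13 (mod 18)
5^85 = 5^64 × 5^16 × 5^4 × 5^1 ≡ 13 × 13 × 13 × 5 (mod 18).
Accumulate the product:
13 × 13 = 169 ≡ 7
7 × 13 = 91 ≡ 1
1 × 5 = 5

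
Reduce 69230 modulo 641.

69230 = 108*641 + 2, so 69230 ≡ 2 (mod 641).

2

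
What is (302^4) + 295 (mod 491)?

449

(302)^4 ≡ 154 (mod 491)
154 + 295 = 449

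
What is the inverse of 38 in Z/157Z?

62

157 = 4*38 + 5
38 = 7*5 + 3
5 = 1*3 + 2
3 = 1*2 + 1
2 = 2*1 + 0
gcd(38, 157) = 1, so the inverse exists.
Back-substitute for 1:
1 = 1*3 − 1*2
  = −1*5 + 2*3
  = 2*38 − 15*5
  = −15*157 + 62*38
So 38⁻¹ ≡ 62 (mod 157).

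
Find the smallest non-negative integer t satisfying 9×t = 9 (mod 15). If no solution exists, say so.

1

gcd(9, 15) = 3, and 3 | 9, so solutions exist.
Divide through by 3: 3×t mod 5 = 3.
3⁻¹ ≡ 2 (mod 5).
t ≡ 2×3 ≡ 1 (mod 5).
The smallest non-negative solution is t = 1.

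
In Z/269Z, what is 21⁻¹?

269 = 12×21 + 17
21 = 1×17 + 4
17 = 4×4 + 1
4 = 4×1 + 0
gcd(21, 269) = 1, so the inverse exists.
Bézout: 1 = 5×269 − 64×21.
So 21⁻¹ ≡ −64 ≡ 205 (mod 269).

205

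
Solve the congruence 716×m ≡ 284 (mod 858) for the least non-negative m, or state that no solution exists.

gcd(716, 858) = 2, and 2 | 284, so solutions exist.
Divide through by 2: 358×m ≡ 142 mod 429.
358⁻¹ ≡ 145 (mod 429).
m ≡ 145×142 ≡ 427 (mod 429).
The smallest non-negative solution is m = 427.

427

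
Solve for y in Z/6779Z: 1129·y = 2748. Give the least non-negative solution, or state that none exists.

6193

gcd(1129, 6779) = 1, so a unique solution mod 6779 exists.
1129⁻¹ ≡ 5422 (mod 6779).
y ≡ 5422·2748 ≡ 6193 (mod 6779).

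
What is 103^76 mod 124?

76 in binary is 1001100, i.e. 76 = 64 + 8 + 4.
103^1 ≡ 103 (mod 124)
103^2 ≡ 103^2 = 10609 ≡ 69 (mod 124)
103^4 ≡ 69^2 = 4761 ≡ 49 (mod 124)
103^8 ≡ 49^2 = 2401 ≡ 45 (mod 124)
103^16 ≡ 45^2 = 2025 ≡ 41 (mod 124)
103^32 ≡ 41^2 = 1681 ≡ 69 (mod 124)
103^64 ≡ 69^2 = 4761 ≡ 49 (mod 124)
103^76 = 103^64 · 103^8 · 103^4 ≡ 49 · 45 · 49 (mod 124).
Accumulate the product:
49 · 45 = 2205 ≡ 97
97 · 49 = 4753 ≡ 41

41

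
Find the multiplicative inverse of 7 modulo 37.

Run the extended Euclidean algorithm:
37 = 5*7 + 2
7 = 3*2 + 1
2 = 2*1 + 0
gcd(7, 37) = 1, so the inverse exists.
Bézout: 1 = −3*37 + 16*7.
So 7⁻¹ ≡ 16 (mod 37).

16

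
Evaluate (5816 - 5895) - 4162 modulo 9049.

4808

5816 - 5895 = -79 ≡ 8970 (mod 9049)
8970 - 4162 = 4808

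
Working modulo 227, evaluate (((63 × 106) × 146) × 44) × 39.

197

63 × 106 = 6678 ≡ 95 (mod 227)
95 × 146 = 13870 ≡ 23 (mod 227)
23 × 44 = 1012 ≡ 104 (mod 227)
104 × 39 = 4056 ≡ 197 (mod 227)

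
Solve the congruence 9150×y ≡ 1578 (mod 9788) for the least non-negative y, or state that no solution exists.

gcd(9150, 9788) = 2, and 2 | 1578, so solutions exist.
Divide through by 2: 4575×y mod 4894 = 789.
4575⁻¹ ≡ 1841 (mod 4894).
y ≡ 1841×789 ≡ 3925 (mod 4894).
The smallest non-negative solution is y = 3925.

3925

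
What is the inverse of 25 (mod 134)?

59

Run the extended Euclidean algorithm:
134 = 5×25 + 9
25 = 2×9 + 7
9 = 1×7 + 2
7 = 3×2 + 1
2 = 2×1 + 0
gcd(25, 134) = 1, so the inverse exists.
Back-substitute for 1:
1 = 1×7 − 3×2
  = −3×9 + 4×7
  = 4×25 − 11×9
  = −11×134 + 59×25
So 25⁻¹ ≡ 59 (mod 134).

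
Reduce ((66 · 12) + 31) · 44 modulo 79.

30

66 · 12 = 792 ≡ 2 (mod 79)
2 + 31 = 33
33 · 44 = 1452 ≡ 30 (mod 79)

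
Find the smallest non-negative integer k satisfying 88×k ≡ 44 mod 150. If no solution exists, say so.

38

gcd(88, 150) = 2, and 2 | 44, so solutions exist.
Divide through by 2: 44×k ≡ 22 mod 75.
44⁻¹ ≡ 29 (mod 75).
k ≡ 29×22 ≡ 38 (mod 75).
The smallest non-negative solution is k = 38.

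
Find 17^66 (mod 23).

By square-and-multiply:
17^1 ≡ 17 (mod 23)
17^2 ≡ 17^2 = 289 ≡ 13 (mod 23)
17^4 ≡ 13^2 = 169 ≡ 8 (mod 23)
17^8 ≡ 8^2 = 64 ≡ 18 (mod 23)
17^16 ≡ 18^2 = 324 ≡ 2 (mod 23)
17^32 ≡ 2^2 = 4 (mod 23)
17^64 ≡ 4^2 = 16 (mod 23)
17^66 = 17^64 × 17^2 ≡ 16 × 13 (mod 23).
16 × 13 = 208 ≡ 1 (mod 23).

1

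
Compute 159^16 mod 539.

93

By square-and-multiply:
159^1 ≡ 159 (mod 539)
159^2 ≡ 159^2 = 25281 ≡ 487 (mod 539)
159^4 ≡ 487^2 = 237169 ≡ 9 (mod 539)
159^8 ≡ 9^2 = 81 (mod 539)
159^16 ≡ 81^2 = 6561 ≡ 93 (mod 539)
So 159^16 ≡ 93 (mod 539).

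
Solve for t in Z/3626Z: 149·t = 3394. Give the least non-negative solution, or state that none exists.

gcd(149, 3626) = 1, so a unique solution mod 3626 exists.
149⁻¹ ≡ 3553 (mod 3626).
t ≡ 3553·3394 ≡ 2432 (mod 3626).

2432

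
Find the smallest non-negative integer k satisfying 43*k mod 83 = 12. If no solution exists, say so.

gcd(43, 83) = 1, so a unique solution mod 83 exists.
43⁻¹ ≡ 56 (mod 83).
k ≡ 56*12 ≡ 8 (mod 83).

8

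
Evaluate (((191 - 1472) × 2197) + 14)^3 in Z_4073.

191 - 1472 = -1281 ≡ 2792 (mod 4073)
2792 × 2197 = 6134024 ≡ 86 (mod 4073)
86 + 14 = 100
(100)^3 ≡ 2115 (mod 4073)

2115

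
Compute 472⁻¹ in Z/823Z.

By the extended Euclidean algorithm:
823 = 1*472 + 351
472 = 1*351 + 121
351 = 2*121 + 109
121 = 1*109 + 12
109 = 9*12 + 1
12 = 12*1 + 0
gcd(472, 823) = 1, so the inverse exists.
Bézout: 1 = 39*823 − 68*472.
So 472⁻¹ ≡ −68 ≡ 755 (mod 823).

755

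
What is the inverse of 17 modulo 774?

Run the extended Euclidean algorithm:
774 = 45*17 + 9
17 = 1*9 + 8
9 = 1*8 + 1
8 = 8*1 + 0
gcd(17, 774) = 1, so the inverse exists.
Bézout: 1 = 2*774 − 91*17.
So 17⁻¹ ≡ −91 ≡ 683 (mod 774).

683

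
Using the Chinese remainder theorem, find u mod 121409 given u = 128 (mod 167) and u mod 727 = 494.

90642

167⁻¹ mod 727: 167×653 ≡ 1 (mod 727), so 167⁻¹ ≡ 653.
u = 128 + 167×((494 − 128)×653 mod 727) = 128 + 167×542 = 90642.
Check: 90642 mod 167 = 128, 90642 mod 727 = 494. ✓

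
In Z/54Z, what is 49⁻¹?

Apply the Euclidean algorithm and back-substitute:
54 = 1·49 + 5
49 = 9·5 + 4
5 = 1·4 + 1
4 = 4·1 + 0
gcd(49, 54) = 1, so the inverse exists.
Back-substitute for 1:
1 = 1·5 − 1·4
  = −1·49 + 10·5
  = 10·54 − 11·49
So 49⁻¹ ≡ −11 ≡ 43 (mod 54).

43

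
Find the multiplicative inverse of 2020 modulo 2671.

2392

Apply the Euclidean algorithm and back-substitute:
2671 = 1×2020 + 651
2020 = 3×651 + 67
651 = 9×67 + 48
67 = 1×48 + 19
48 = 2×19 + 10
19 = 1×10 + 9
10 = 1×9 + 1
9 = 9×1 + 0
gcd(2020, 2671) = 1, so the inverse exists.
Bézout: 1 = 211×2671 − 279×2020.
So 2020⁻¹ ≡ −279 ≡ 2392 (mod 2671).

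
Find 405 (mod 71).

50

405 = 5*71 + 50, so 405 ≡ 50 (mod 71).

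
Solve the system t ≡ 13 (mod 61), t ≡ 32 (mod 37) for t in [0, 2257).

61⁻¹ mod 37: 61·17 ≡ 1 (mod 37), so 61⁻¹ ≡ 17.
t = 13 + 61·((32 − 13)·17 mod 37) = 13 + 61·27 = 1660.

1660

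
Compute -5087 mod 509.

3

-5087 = -10*509 + 3, so -5087 ≡ 3 (mod 509).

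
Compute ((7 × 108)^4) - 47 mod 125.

7 × 108 = 756 ≡ 6 (mod 125)
(6)^4 ≡ 46 (mod 125)
46 - 47 = -1 ≡ 124 (mod 125)

124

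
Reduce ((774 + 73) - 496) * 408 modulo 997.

637

774 + 73 = 847
847 - 496 = 351
351 * 408 = 143208 ≡ 637 (mod 997)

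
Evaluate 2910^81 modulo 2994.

1998

Compute successive squares:
2910^1 ≡ 2910 (mod 2994)
2910^2 ≡ 2910^2 = 8468100 ≡ 1068 (mod 2994)
2910^4 ≡ 1068^2 = 1140624 ≡ 2904 (mod 2994)
2910^8 ≡ 2904^2 = 8433216 ≡ 2112 (mod 2994)
2910^16 ≡ 2112^2 = 4460544 ≡ 2478 (mod 2994)
2910^32 ≡ 2478^2 = 6140484 ≡ 2784 (mod 2994)
2910^64 ≡ 2784^2 = 7750656 ≡ 2184 (mod 2994)
2910^81 = 2910^64 × 2910^16 × 2910^1 ≡ 2184 × 2478 × 2910 (mod 2994).
Accumulate the product:
2184 × 2478 = 5411952 ≡ 1794
1794 × 2910 = 5220540 ≡ 1998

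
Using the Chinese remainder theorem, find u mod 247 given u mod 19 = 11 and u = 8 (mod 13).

125

19⁻¹ mod 13: 19·11 ≡ 1 (mod 13), so 19⁻¹ ≡ 11.
u = 11 + 19·((8 − 11)·11 mod 13) = 11 + 19·6 = 125.
Check: 125 mod 19 = 11, 125 mod 13 = 8. ✓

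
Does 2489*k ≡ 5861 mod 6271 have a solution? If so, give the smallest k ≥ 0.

4288

gcd(2489, 6271) = 1, so a unique solution mod 6271 exists.
2489⁻¹ ≡ 6077 (mod 6271).
k ≡ 6077*5861 ≡ 4288 (mod 6271).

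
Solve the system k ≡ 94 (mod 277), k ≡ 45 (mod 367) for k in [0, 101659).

93997

277⁻¹ mod 367: 277*53 ≡ 1 (mod 367), so 277⁻¹ ≡ 53.
k = 94 + 277*((45 − 94)*53 mod 367) = 94 + 277*339 = 93997.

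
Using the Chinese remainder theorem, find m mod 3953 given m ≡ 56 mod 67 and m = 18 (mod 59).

67⁻¹ mod 59: 67×37 ≡ 1 (mod 59), so 67⁻¹ ≡ 37.
m = 56 + 67×((18 − 56)×37 mod 59) = 56 + 67×10 = 726.

726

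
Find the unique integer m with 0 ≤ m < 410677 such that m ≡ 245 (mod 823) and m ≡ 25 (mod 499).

400223

823⁻¹ mod 499: 823×211 ≡ 1 (mod 499), so 823⁻¹ ≡ 211.
m = 245 + 823×((25 − 245)×211 mod 499) = 245 + 823×486 = 400223.
Check: 400223 mod 823 = 245, 400223 mod 499 = 25. ✓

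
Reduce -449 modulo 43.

24

-449 = -11×43 + 24, so -449 ≡ 24 (mod 43).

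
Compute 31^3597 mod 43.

3597 in binary is 111000001101, i.e. 3597 = 2048 + 1024 + 512 + 8 + 4 + 1.
31^1 ≡ 31 (mod 43)
31^2 ≡ 31^2 = 961 ≡ 15 (mod 43)
31^4 ≡ 15^2 = 225 ≡ 10 (mod 43)
31^8 ≡ 10^2 = 100 ≡ 14 (mod 43)
31^16 ≡ 14^2 = 196 ≡ 24 (mod 43)
31^32 ≡ 24^2 = 576 ≡ 17 (mod 43)
31^64 ≡ 17^2 = 289 ≡ 31 (mod 43)
31^128 ≡ 31^2 = 961 ≡ 15 (mod 43)
31^256 ≡ 15^2 = 225 ≡ 10 (mod 43)
31^512 ≡ 10^2 = 100 ≡ 14 (mod 43)
31^1024 ≡ 14^2 = 196 ≡ 24 (mod 43)
31^2048 ≡ 24^2 = 576 ≡ 17 (mod 43)
31^3597 = 31^2048 · 31^1024 · 31^512 · 31^8 · 31^4 · 31^1 ≡ 17 · 24 · 14 · 14 · 10 · 31 (mod 43).
Accumulate the product:
17 · 24 = 408 ≡ 21
21 · 14 = 294 ≡ 36
36 · 14 = 504 ≡ 31
31 · 10 = 310 ≡ 9
9 · 31 = 279 ≡ 21

21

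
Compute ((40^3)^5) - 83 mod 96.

77

(40)^3 ≡ 64 (mod 96)
(64)^5 ≡ 64 (mod 96)
64 - 83 = -19 ≡ 77 (mod 96)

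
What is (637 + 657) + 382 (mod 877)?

637 + 657 = 1294 ≡ 417 (mod 877)
417 + 382 = 799

799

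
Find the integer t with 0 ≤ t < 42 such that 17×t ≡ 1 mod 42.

5

42 = 2×17 + 8
17 = 2×8 + 1
8 = 8×1 + 0
gcd(17, 42) = 1, so the inverse exists.
Bézout: 1 = −2×42 + 5×17.
So 17⁻¹ ≡ 5 (mod 42).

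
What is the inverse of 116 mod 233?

233 = 2*116 + 1
116 = 116*1 + 0
gcd(116, 233) = 1, so the inverse exists.
Back-substitute for 1:
1 = 1*233 − 2*116
So 116⁻¹ ≡ −2 ≡ 231 (mod 233).

231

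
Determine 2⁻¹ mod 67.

67 = 33*2 + 1
2 = 2*1 + 0
gcd(2, 67) = 1, so the inverse exists.
Bézout: 1 = 1*67 − 33*2.
So 2⁻¹ ≡ −33 ≡ 34 (mod 67).

34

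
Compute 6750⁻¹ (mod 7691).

7691 = 1·6750 + 941
6750 = 7·941 + 163
941 = 5·163 + 126
163 = 1·126 + 37
126 = 3·37 + 15
37 = 2·15 + 7
15 = 2·7 + 1
7 = 7·1 + 0
gcd(6750, 7691) = 1, so the inverse exists.
Bézout: 1 = 911·7691 − 1038·6750.
So 6750⁻¹ ≡ −1038 ≡ 6653 (mod 7691).

6653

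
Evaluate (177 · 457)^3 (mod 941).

177 · 457 = 80889 ≡ 904 (mod 941)
(904)^3 ≡ 161 (mod 941)

161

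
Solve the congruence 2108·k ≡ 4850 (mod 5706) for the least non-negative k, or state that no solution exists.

319

gcd(2108, 5706) = 2, and 2 | 4850, so solutions exist.
Divide through by 2: 1054·k ≡ 2425 (mod 2853).
1054⁻¹ ≡ 2179 (mod 2853).
k ≡ 2179·2425 ≡ 319 (mod 2853).
The smallest non-negative solution is k = 319.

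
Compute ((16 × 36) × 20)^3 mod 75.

16 × 36 = 576 ≡ 51 (mod 75)
51 × 20 = 1020 ≡ 45 (mod 75)
(45)^3 ≡ 0 (mod 75)

0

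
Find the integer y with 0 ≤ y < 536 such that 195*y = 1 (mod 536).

11

By the extended Euclidean algorithm:
536 = 2*195 + 146
195 = 1*146 + 49
146 = 2*49 + 48
49 = 1*48 + 1
48 = 48*1 + 0
gcd(195, 536) = 1, so the inverse exists.
Back-substitute for 1:
1 = 1*49 − 1*48
  = −1*146 + 3*49
  = 3*195 − 4*146
  = −4*536 + 11*195
So 195⁻¹ ≡ 11 (mod 536).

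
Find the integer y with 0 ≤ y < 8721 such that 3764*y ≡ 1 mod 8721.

Run the extended Euclidean algorithm:
8721 = 2*3764 + 1193
3764 = 3*1193 + 185
1193 = 6*185 + 83
185 = 2*83 + 19
83 = 4*19 + 7
19 = 2*7 + 5
7 = 1*5 + 2
5 = 2*2 + 1
2 = 2*1 + 0
gcd(3764, 8721) = 1, so the inverse exists.
Bézout: 1 = −1587*8721 + 3677*3764.
So 3764⁻¹ ≡ 3677 (mod 8721).

3677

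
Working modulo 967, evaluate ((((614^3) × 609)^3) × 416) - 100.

500

(614)^3 ≡ 886 (mod 967)
886 × 609 = 539574 ≡ 955 (mod 967)
(955)^3 ≡ 206 (mod 967)
206 × 416 = 85696 ≡ 600 (mod 967)
600 - 100 = 500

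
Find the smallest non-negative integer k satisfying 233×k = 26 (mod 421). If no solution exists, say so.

76

gcd(233, 421) = 1, so a unique solution mod 421 exists.
233⁻¹ ≡ 262 (mod 421).
k ≡ 262×26 ≡ 76 (mod 421).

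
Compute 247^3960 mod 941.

752

247^1 ≡ 247 (mod 941)
247^2 ≡ 247^2 = 61009 ≡ 785 (mod 941)
247^4 ≡ 785^2 = 616225 ≡ 811 (mod 941)
247^8 ≡ 811^2 = 657721 ≡ 903 (mod 941)
247^16 ≡ 903^2 = 815409 ≡ 503 (mod 941)
247^32 ≡ 503^2 = 253009 ≡ 821 (mod 941)
247^64 ≡ 821^2 = 674041 ≡ 285 (mod 941)
247^128 ≡ 285^2 = 81225 ≡ 299 (mod 941)
247^256 ≡ 299^2 = 89401 ≡ 6 (mod 941)
247^512 ≡ 6^2 = 36 (mod 941)
247^1024 ≡ 36^2 = 1296 ≡ 355 (mod 941)
247^2048 ≡ 355^2 = 126025 ≡ 872 (mod 941)
247^3960 = 247^2048 × 247^1024 × 247^512 × 247^256 × 247^64 × 247^32 × 247^16 × 247^8 ≡ 872 × 355 × 36 × 6 × 285 × 821 × 503 × 903 (mod 941).
Accumulate the product:
872 × 355 = 309560 ≡ 912
912 × 36 = 32832 ≡ 838
838 × 6 = 5028 ≡ 323
323 × 285 = 92055 ≡ 778
778 × 821 = 638738 ≡ 740
740 × 503 = 372220 ≡ 525
525 × 903 = 474075 ≡ 752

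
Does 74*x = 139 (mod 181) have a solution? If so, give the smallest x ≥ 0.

gcd(74, 181) = 1, so a unique solution mod 181 exists.
74⁻¹ ≡ 159 (mod 181).
x ≡ 159*139 ≡ 19 (mod 181).

19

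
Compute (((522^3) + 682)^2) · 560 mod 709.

399

(522)^3 ≡ 613 (mod 709)
613 + 682 = 1295 ≡ 586 (mod 709)
(586)^2 ≡ 240 (mod 709)
240 · 560 = 134400 ≡ 399 (mod 709)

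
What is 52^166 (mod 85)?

69

166 in binary is 10100110, i.e. 166 = 128 + 32 + 4 + 2.
52^1 ≡ 52 (mod 85)
52^2 ≡ 52^2 = 2704 ≡ 69 (mod 85)
52^4 ≡ 69^2 = 4761 ≡ 1 (mod 85)
52^8 ≡ 1^2 = 1 (mod 85)
52^16 ≡ 1^2 = 1 (mod 85)
52^32 ≡ 1^2 = 1 (mod 85)
52^64 ≡ 1^2 = 1 (mod 85)
52^128 ≡ 1^2 = 1 (mod 85)
52^166 = 52^128 · 52^32 · 52^4 · 52^2 ≡ 1 · 1 · 1 · 69 (mod 85).
Accumulate the product:
1 · 1 = 1
1 · 1 = 1
1 · 69 = 69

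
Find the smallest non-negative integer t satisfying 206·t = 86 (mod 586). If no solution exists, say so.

gcd(206, 586) = 2, and 2 | 86, so solutions exist.
Divide through by 2: 103·t ≡ 43 mod 293.
103⁻¹ ≡ 165 (mod 293).
t ≡ 165·43 ≡ 63 (mod 293).
The smallest non-negative solution is t = 63.

63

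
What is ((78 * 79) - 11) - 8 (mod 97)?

32

78 * 79 = 6162 ≡ 51 (mod 97)
51 - 11 = 40
40 - 8 = 32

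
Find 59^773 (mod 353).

59^1 ≡ 59 (mod 353)
59^2 ≡ 59^2 = 3481 ≡ 304 (mod 353)
59^4 ≡ 304^2 = 92416 ≡ 283 (mod 353)
59^8 ≡ 283^2 = 80089 ≡ 311 (mod 353)
59^16 ≡ 311^2 = 96721 ≡ 352 (mod 353)
59^32 ≡ 352^2 = 123904 ≡ 1 (mod 353)
59^64 ≡ 1^2 = 1 (mod 353)
59^128 ≡ 1^2 = 1 (mod 353)
59^256 ≡ 1^2 = 1 (mod 353)
59^512 ≡ 1^2 = 1 (mod 353)
59^773 = 59^512 · 59^256 · 59^4 · 59^1 ≡ 1 · 1 · 283 · 59 (mod 353).
Accumulate the product:
1 · 1 = 1
1 · 283 = 283
283 · 59 = 16697 ≡ 106

106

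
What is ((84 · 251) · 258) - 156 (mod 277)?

84 · 251 = 21084 ≡ 32 (mod 277)
32 · 258 = 8256 ≡ 223 (mod 277)
223 - 156 = 67

67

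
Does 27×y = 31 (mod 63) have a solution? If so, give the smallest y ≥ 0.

gcd(27, 63) = 9, and 9 does not divide 31.
So the congruence has no solution.

no solution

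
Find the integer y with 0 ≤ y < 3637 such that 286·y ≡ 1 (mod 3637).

1437

Apply the Euclidean algorithm and back-substitute:
3637 = 12·286 + 205
286 = 1·205 + 81
205 = 2·81 + 43
81 = 1·43 + 38
43 = 1·38 + 5
38 = 7·5 + 3
5 = 1·3 + 2
3 = 1·2 + 1
2 = 2·1 + 0
gcd(286, 3637) = 1, so the inverse exists.
Bézout: 1 = −113·3637 + 1437·286.
So 286⁻¹ ≡ 1437 (mod 3637).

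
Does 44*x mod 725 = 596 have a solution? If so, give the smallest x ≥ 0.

409

gcd(44, 725) = 1, so a unique solution mod 725 exists.
44⁻¹ ≡ 379 (mod 725).
x ≡ 379*596 ≡ 409 (mod 725).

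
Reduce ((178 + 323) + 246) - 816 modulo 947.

878

178 + 323 = 501
501 + 246 = 747
747 - 816 = -69 ≡ 878 (mod 947)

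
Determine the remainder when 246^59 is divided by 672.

288

By square-and-multiply:
246^1 ≡ 246 (mod 672)
246^2 ≡ 246^2 = 60516 ≡ 36 (mod 672)
246^4 ≡ 36^2 = 1296 ≡ 624 (mod 672)
246^8 ≡ 624^2 = 389376 ≡ 288 (mod 672)
246^16 ≡ 288^2 = 82944 ≡ 288 (mod 672)
246^32 ≡ 288^2 = 82944 ≡ 288 (mod 672)
246^59 = 246^32 * 246^16 * 246^8 * 246^2 * 246^1 ≡ 288 * 288 * 288 * 36 * 246 (mod 672).
Accumulate the product:
288 * 288 = 82944 ≡ 288
288 * 288 = 82944 ≡ 288
288 * 36 = 10368 ≡ 288
288 * 246 = 70848 ≡ 288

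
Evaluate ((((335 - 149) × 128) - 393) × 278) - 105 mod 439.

212

335 - 149 = 186
186 × 128 = 23808 ≡ 102 (mod 439)
102 - 393 = -291 ≡ 148 (mod 439)
148 × 278 = 41144 ≡ 317 (mod 439)
317 - 105 = 212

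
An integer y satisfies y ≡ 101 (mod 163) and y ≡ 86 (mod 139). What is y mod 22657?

163⁻¹ mod 139: 163*29 ≡ 1 (mod 139), so 163⁻¹ ≡ 29.
y = 101 + 163*((86 − 101)*29 mod 139) = 101 + 163*121 = 19824.
Check: 19824 mod 163 = 101, 19824 mod 139 = 86. ✓

19824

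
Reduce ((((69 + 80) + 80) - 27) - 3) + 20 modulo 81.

57

69 + 80 = 149 ≡ 68 (mod 81)
68 + 80 = 148 ≡ 67 (mod 81)
67 - 27 = 40
40 - 3 = 37
37 + 20 = 57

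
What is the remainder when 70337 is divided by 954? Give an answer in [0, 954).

695

70337 = 73·954 + 695, so 70337 ≡ 695 (mod 954).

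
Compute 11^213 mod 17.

213 in binary is 11010101, i.e. 213 = 128 + 64 + 16 + 4 + 1.
11^1 ≡ 11 (mod 17)
11^2 ≡ 11^2 = 121 ≡ 2 (mod 17)
11^4 ≡ 2^2 = 4 (mod 17)
11^8 ≡ 4^2 = 16 (mod 17)
11^16 ≡ 16^2 = 256 ≡ 1 (mod 17)
11^32 ≡ 1^2 = 1 (mod 17)
11^64 ≡ 1^2 = 1 (mod 17)
11^128 ≡ 1^2 = 1 (mod 17)
11^213 = 11^128 * 11^64 * 11^16 * 11^4 * 11^1 ≡ 1 * 1 * 1 * 4 * 11 (mod 17).
Accumulate the product:
1 * 1 = 1
1 * 1 = 1
1 * 4 = 4
4 * 11 = 44 ≡ 10

10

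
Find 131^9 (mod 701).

110

9 in binary is 1001, i.e. 9 = 8 + 1.
131^1 ≡ 131 (mod 701)
131^2 ≡ 131^2 = 17161 ≡ 337 (mod 701)
131^4 ≡ 337^2 = 113569 ≡ 7 (mod 701)
131^8 ≡ 7^2 = 49 (mod 701)
131^9 = 131^8 · 131^1 ≡ 49 · 131 (mod 701).
49 · 131 = 6419 ≡ 110 (mod 701).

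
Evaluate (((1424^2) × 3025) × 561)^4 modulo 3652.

(1424)^2 ≡ 916 (mod 3652)
916 × 3025 = 2770900 ≡ 2684 (mod 3652)
2684 × 561 = 1505724 ≡ 1100 (mod 3652)
(1100)^4 ≡ 1672 (mod 3652)

1672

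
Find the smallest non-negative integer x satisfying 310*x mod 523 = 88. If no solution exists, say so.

gcd(310, 523) = 1, so a unique solution mod 523 exists.
310⁻¹ ≡ 275 (mod 523).
x ≡ 275*88 ≡ 142 (mod 523).

142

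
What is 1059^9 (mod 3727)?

Using repeated squaring:
9 in binary is 1001, i.e. 9 = 8 + 1.
1059^1 ≡ 1059 (mod 3727)
1059^2 ≡ 1059^2 = 1121481 ≡ 3381 (mod 3727)
1059^4 ≡ 3381^2 = 11431161 ≡ 452 (mod 3727)
1059^8 ≡ 452^2 = 204304 ≡ 3046 (mod 3727)
1059^9 = 1059^8 × 1059^1 ≡ 3046 × 1059 (mod 3727).
3046 × 1059 = 3225714 ≡ 1859 (mod 3727).

1859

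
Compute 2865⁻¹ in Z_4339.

1516

Apply the Euclidean algorithm and back-substitute:
4339 = 1·2865 + 1474
2865 = 1·1474 + 1391
1474 = 1·1391 + 83
1391 = 16·83 + 63
83 = 1·63 + 20
63 = 3·20 + 3
20 = 6·3 + 2
3 = 1·2 + 1
2 = 2·1 + 0
gcd(2865, 4339) = 1, so the inverse exists.
Back-substitute for 1:
1 = 1·3 − 1·2
  = −1·20 + 7·3
  = 7·63 − 22·20
  = −22·83 + 29·63
  = 29·1391 − 486·83
  = −486·1474 + 515·1391
  = 515·2865 − 1001·1474
  = −1001·4339 + 1516·2865
So 2865⁻¹ ≡ 1516 (mod 4339).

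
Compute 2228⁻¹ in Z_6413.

Apply the Euclidean algorithm and back-substitute:
6413 = 2*2228 + 1957
2228 = 1*1957 + 271
1957 = 7*271 + 60
271 = 4*60 + 31
60 = 1*31 + 29
31 = 1*29 + 2
29 = 14*2 + 1
2 = 2*1 + 0
gcd(2228, 6413) = 1, so the inverse exists.
Back-substitute for 1:
1 = 1*29 − 14*2
  = −14*31 + 15*29
  = 15*60 − 29*31
  = −29*271 + 131*60
  = 131*1957 − 946*271
  = −946*2228 + 1077*1957
  = 1077*6413 − 3100*2228
So 2228⁻¹ ≡ −3100 ≡ 3313 (mod 6413).

3313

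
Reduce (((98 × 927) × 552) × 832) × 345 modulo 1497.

98 × 927 = 90846 ≡ 1026 (mod 1497)
1026 × 552 = 566352 ≡ 486 (mod 1497)
486 × 832 = 404352 ≡ 162 (mod 1497)
162 × 345 = 55890 ≡ 501 (mod 1497)

501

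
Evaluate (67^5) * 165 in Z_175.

(67)^5 ≡ 107 (mod 175)
107 * 165 = 17655 ≡ 155 (mod 175)

155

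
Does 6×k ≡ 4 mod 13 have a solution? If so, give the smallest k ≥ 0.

5

gcd(6, 13) = 1, so a unique solution mod 13 exists.
6⁻¹ ≡ 11 (mod 13).
k ≡ 11×4 ≡ 5 (mod 13).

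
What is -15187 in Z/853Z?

-15187 = -18·853 + 167, so -15187 ≡ 167 (mod 853).

167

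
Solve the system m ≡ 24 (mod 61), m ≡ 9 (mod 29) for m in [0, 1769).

1488

61⁻¹ mod 29: 61×10 ≡ 1 (mod 29), so 61⁻¹ ≡ 10.
m = 24 + 61×((9 − 24)×10 mod 29) = 24 + 61×24 = 1488.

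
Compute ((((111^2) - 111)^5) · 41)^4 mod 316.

260

(111)^2 ≡ 313 (mod 316)
313 - 111 = 202
(202)^5 ≡ 248 (mod 316)
248 · 41 = 10168 ≡ 56 (mod 316)
(56)^4 ≡ 260 (mod 316)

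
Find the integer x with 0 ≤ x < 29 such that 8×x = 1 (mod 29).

11

Apply the Euclidean algorithm and back-substitute:
29 = 3*8 + 5
8 = 1*5 + 3
5 = 1*3 + 2
3 = 1*2 + 1
2 = 2*1 + 0
gcd(8, 29) = 1, so the inverse exists.
Back-substitute for 1:
1 = 1*3 − 1*2
  = −1*5 + 2*3
  = 2*8 − 3*5
  = −3*29 + 11*8
So 8⁻¹ ≡ 11 (mod 29).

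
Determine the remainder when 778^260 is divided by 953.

Compute successive squares:
260 in binary is 100000100, i.e. 260 = 256 + 4.
778^1 ≡ 778 (mod 953)
778^2 ≡ 778^2 = 605284 ≡ 129 (mod 953)
778^4 ≡ 129^2 = 16641 ≡ 440 (mod 953)
778^8 ≡ 440^2 = 193600 ≡ 141 (mod 953)
778^16 ≡ 141^2 = 19881 ≡ 821 (mod 953)
778^32 ≡ 821^2 = 674041 ≡ 270 (mod 953)
778^64 ≡ 270^2 = 72900 ≡ 472 (mod 953)
778^128 ≡ 472^2 = 222784 ≡ 735 (mod 953)
778^256 ≡ 735^2 = 540225 ≡ 827 (mod 953)
778^260 = 778^256 · 778^4 ≡ 827 · 440 (mod 953).
827 · 440 = 363880 ≡ 787 (mod 953).

787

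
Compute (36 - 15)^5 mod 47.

36 - 15 = 21
(21)^5 ≡ 36 (mod 47)

36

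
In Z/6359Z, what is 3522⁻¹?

5310

By the extended Euclidean algorithm:
6359 = 1·3522 + 2837
3522 = 1·2837 + 685
2837 = 4·685 + 97
685 = 7·97 + 6
97 = 16·6 + 1
6 = 6·1 + 0
gcd(3522, 6359) = 1, so the inverse exists.
Back-substitute for 1:
1 = 1·97 − 16·6
  = −16·685 + 113·97
  = 113·2837 − 468·685
  = −468·3522 + 581·2837
  = 581·6359 − 1049·3522
So 3522⁻¹ ≡ −1049 ≡ 5310 (mod 6359).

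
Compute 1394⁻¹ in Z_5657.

4330

Run the extended Euclidean algorithm:
5657 = 4*1394 + 81
1394 = 17*81 + 17
81 = 4*17 + 13
17 = 1*13 + 4
13 = 3*4 + 1
4 = 4*1 + 0
gcd(1394, 5657) = 1, so the inverse exists.
Back-substitute for 1:
1 = 1*13 − 3*4
  = −3*17 + 4*13
  = 4*81 − 19*17
  = −19*1394 + 327*81
  = 327*5657 − 1327*1394
So 1394⁻¹ ≡ −1327 ≡ 4330 (mod 5657).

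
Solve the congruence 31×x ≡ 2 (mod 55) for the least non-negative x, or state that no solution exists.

gcd(31, 55) = 1, so a unique solution mod 55 exists.
31⁻¹ ≡ 16 (mod 55).
x ≡ 16×2 ≡ 32 (mod 55).

32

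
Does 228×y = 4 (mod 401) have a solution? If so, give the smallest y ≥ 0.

197

gcd(228, 401) = 1, so a unique solution mod 401 exists.
228⁻¹ ≡ 350 (mod 401).
y ≡ 350×4 ≡ 197 (mod 401).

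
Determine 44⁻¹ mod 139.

Run the extended Euclidean algorithm:
139 = 3*44 + 7
44 = 6*7 + 2
7 = 3*2 + 1
2 = 2*1 + 0
gcd(44, 139) = 1, so the inverse exists.
Back-substitute for 1:
1 = 1*7 − 3*2
  = −3*44 + 19*7
  = 19*139 − 60*44
So 44⁻¹ ≡ −60 ≡ 79 (mod 139).

79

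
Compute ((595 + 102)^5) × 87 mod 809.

80

595 + 102 = 697
(697)^5 ≡ 159 (mod 809)
159 × 87 = 13833 ≡ 80 (mod 809)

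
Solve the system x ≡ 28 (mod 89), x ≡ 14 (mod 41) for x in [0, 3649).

3499

89⁻¹ mod 41: 89·6 ≡ 1 (mod 41), so 89⁻¹ ≡ 6.
x = 28 + 89·((14 − 28)·6 mod 41) = 28 + 89·39 = 3499.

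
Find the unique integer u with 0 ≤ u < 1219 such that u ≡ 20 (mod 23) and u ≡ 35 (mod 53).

23⁻¹ mod 53: 23·30 ≡ 1 (mod 53), so 23⁻¹ ≡ 30.
u = 20 + 23·((35 − 20)·30 mod 53) = 20 + 23·26 = 618.
Check: 618 mod 23 = 20, 618 mod 53 = 35. ✓

618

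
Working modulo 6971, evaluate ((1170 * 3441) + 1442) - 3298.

1847

1170 * 3441 = 4025970 ≡ 3703 (mod 6971)
3703 + 1442 = 5145
5145 - 3298 = 1847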